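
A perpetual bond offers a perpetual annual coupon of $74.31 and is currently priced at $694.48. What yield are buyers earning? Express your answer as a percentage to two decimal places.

10.70%

P = C/r ⇒ r = C/P = $74.31/$694.48 = 0.107001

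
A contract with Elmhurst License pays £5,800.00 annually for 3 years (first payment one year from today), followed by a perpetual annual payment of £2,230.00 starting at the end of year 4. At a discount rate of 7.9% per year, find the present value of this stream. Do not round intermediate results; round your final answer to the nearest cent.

PV of 3-year annuity: £5,800.00 × [1 − (1+0.079)^−3] / 0.079 = 14974.17420
Perpetuity value at year 3: £2,230.00 / 0.079 = 28227.84810
PV of perpetuity: 28227.84810 / (1+0.079)^3 = 22470.53630
Total PV = 14974.17420 + 22470.53630 = 37444.71050

£37444.71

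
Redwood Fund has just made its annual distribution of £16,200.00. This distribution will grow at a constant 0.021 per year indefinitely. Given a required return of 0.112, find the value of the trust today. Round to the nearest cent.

£181760.44

D₁ = D₀ × (1 + g) = £16,200.00 × 1.021 = £16,540.2000
Growing perpetuity: P = D₁ / (r − g) = £16,540.2000 / (0.112 − 0.021) = £181,760.44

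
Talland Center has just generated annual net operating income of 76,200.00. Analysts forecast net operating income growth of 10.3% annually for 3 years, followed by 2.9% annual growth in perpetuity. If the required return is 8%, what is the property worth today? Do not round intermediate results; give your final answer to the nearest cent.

1876255.18

D_1 = 84048.60000
D_2 = 92705.60580
D_3 = 102254.28320
Terminal value at year 3: TV = D_3×(1+g_2)/(r−g_2) = 105219.65741/0.051 = 2063130.53745
P_0 = D_1/(1+r)^1 + D_2/(1+r)^2 + D_3/(1+r)^3 + TV/(1+r)^3
    = 77822.77778 + 79480.11471 + 81172.74678 + 1637779.53806 = 1876255.17734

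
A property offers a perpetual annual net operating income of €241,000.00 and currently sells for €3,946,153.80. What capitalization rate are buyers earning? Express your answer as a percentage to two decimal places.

P = C/r ⇒ r = C/P = €241,000.00/€3,946,153.80 = 0.061072

6.11%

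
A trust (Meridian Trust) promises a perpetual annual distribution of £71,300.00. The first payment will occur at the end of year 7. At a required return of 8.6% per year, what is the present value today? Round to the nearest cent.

£505373.11

Value at end of year 6: C / r = £71,300.00 / 0.086 = £829,069.7674
Discount to today: PV = £829,069.7674 / (1 + 0.086)^6 = £829,069.7674 / 1.640510 = £505,373.11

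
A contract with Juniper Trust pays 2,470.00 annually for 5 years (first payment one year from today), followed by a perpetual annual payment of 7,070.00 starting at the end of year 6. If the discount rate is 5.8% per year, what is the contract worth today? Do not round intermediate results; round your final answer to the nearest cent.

102413.80

PV of 5-year annuity: 2,470.00 × [1 − (1+0.058)^−5] / 0.058 = 10461.39294
Perpetuity value at year 5: 7,070.00 / 0.058 = 121896.55172
PV of perpetuity: 121896.55172 / (1+0.058)^5 = 91952.40270
Total PV = 10461.39294 + 91952.40270 = 102413.79564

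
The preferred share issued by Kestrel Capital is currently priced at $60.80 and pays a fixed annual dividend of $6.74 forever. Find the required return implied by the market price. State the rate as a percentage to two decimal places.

11.09%

P = C/r ⇒ r = C/P = $6.74/$60.80 = 0.110855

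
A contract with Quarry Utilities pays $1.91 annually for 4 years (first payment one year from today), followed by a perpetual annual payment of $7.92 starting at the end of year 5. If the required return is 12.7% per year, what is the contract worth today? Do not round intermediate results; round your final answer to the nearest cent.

$44.37

PV of 4-year annuity: $1.91 × [1 − (1+0.127)^−4] / 0.127 = 5.71684
Perpetuity value at year 4: $7.92 / 0.127 = 62.36220
PV of perpetuity: 62.36220 / (1+0.127)^4 = 38.65679
Total PV = 5.71684 + 38.65679 = 44.37363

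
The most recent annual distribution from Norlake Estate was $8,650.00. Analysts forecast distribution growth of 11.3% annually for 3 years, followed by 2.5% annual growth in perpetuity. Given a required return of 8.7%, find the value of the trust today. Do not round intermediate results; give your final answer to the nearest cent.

D_1 = 9627.45000
D_2 = 10715.35185
D_3 = 11926.18661
Terminal value at year 3: TV = D_3×(1+g_2)/(r−g_2) = 12224.34127/0.062 = 197166.79475
P_0 = D_1/(1+r)^1 + D_2/(1+r)^2 + D_3/(1+r)^3 + TV/(1+r)^3
    = 8856.89972 + 9068.74829 + 9285.66407 + 153512.99477 = 180724.30686

$180724.31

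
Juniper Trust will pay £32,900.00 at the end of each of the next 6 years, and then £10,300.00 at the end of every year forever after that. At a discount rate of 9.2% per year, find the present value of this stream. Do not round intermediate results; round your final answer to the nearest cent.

PV of 6-year annuity: £32,900.00 × [1 − (1+0.092)^−6] / 0.092 = 146710.80289
Perpetuity value at year 6: £10,300.00 / 0.092 = 111956.52174
PV of perpetuity: 111956.52174 / (1+0.092)^6 = 66025.78405
Total PV = 146710.80289 + 66025.78405 = 212736.58695

£212736.59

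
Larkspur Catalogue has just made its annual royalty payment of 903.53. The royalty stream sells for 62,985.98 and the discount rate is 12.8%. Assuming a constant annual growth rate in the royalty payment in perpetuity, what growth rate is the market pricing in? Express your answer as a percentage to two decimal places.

11.20%

P = D₀(1+g)/(r−g) ⇒ P(r−g) = D₀(1+g) ⇒ g(P+D₀) = P·r − D₀
g = (P·r − D₀)/(P + D₀) = (62,985.98×0.128 − 903.53) / (62,985.98 + 903.53) = 0.112048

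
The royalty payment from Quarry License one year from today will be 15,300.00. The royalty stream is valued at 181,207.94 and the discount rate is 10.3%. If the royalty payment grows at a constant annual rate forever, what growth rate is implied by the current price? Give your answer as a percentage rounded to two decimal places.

1.86%

P = D₁/(r−g) ⇒ g = r − D₁/P = 0.103 − 15,300.00/181,207.94 = 0.018567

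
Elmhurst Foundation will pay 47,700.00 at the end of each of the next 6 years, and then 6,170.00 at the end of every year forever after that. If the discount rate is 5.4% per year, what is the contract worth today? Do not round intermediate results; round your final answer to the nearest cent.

PV of 6-year annuity: 47,700.00 × [1 − (1+0.054)^−6] / 0.054 = 239043.98130
Perpetuity value at year 6: 6,170.00 / 0.054 = 114259.25926
PV of perpetuity: 114259.25926 / (1+0.054)^6 = 83338.89522
Total PV = 239043.98130 + 83338.89522 = 322382.87652

322382.88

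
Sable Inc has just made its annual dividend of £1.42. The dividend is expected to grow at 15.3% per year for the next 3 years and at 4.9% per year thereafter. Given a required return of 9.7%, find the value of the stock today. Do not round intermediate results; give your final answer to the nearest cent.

D_1 = 1.63726
D_2 = 1.88776
D_3 = 2.17659
Terminal value at year 3: TV = D_3×(1+g_2)/(r−g_2) = 2.28324/0.048 = 47.56752
P_0 = D_1/(1+r)^1 + D_2/(1+r)^2 + D_3/(1+r)^3 + TV/(1+r)^3
    = 1.49249 + 1.56868 + 1.64876 + 36.03219 = 40.74211

£40.74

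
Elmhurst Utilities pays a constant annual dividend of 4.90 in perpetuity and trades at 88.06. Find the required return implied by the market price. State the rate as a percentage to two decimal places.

5.56%

P = C/r ⇒ r = C/P = 4.90/88.06 = 0.055644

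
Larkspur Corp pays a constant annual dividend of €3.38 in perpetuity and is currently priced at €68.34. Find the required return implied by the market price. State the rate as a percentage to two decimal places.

P = C/r ⇒ r = C/P = €3.38/€68.34 = 0.049459

4.95%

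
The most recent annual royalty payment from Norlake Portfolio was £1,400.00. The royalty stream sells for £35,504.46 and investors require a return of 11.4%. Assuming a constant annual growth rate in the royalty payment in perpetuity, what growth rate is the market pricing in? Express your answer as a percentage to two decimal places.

P = D₀(1+g)/(r−g) ⇒ P(r−g) = D₀(1+g) ⇒ g(P+D₀) = P·r − D₀
g = (P·r − D₀)/(P + D₀) = (£35,504.46×0.114 − £1,400.00) / (£35,504.46 + £1,400.00) = 0.071740

7.17%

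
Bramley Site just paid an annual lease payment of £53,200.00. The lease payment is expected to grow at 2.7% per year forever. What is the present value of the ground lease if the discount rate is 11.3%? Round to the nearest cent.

D₁ = D₀ × (1 + g) = £53,200.00 × 1.027 = £54,636.4000
Growing perpetuity: P = D₁ / (r − g) = £54,636.4000 / (0.113 − 0.027) = £635,306.98

£635306.98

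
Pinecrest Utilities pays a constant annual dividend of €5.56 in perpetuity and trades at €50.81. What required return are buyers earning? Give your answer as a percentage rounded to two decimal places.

P = C/r ⇒ r = C/P = €5.56/€50.81 = 0.109427

10.94%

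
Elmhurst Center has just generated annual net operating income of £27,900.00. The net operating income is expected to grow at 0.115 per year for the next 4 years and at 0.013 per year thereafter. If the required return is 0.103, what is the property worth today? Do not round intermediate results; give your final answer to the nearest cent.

£442589.05

D_1 = 31108.50000
D_2 = 34685.97750
D_3 = 38674.86491
D_4 = 43122.47438
Terminal value at year 4: TV = D_4×(1+g_2)/(r−g_2) = 43683.06654/0.09 = 485367.40605
P_0 = D_1/(1+r)^1 + D_2/(1+r)^2 + D_3/(1+r)^3 + D_4/(1+r)^4 + TV/(1+r)^4
    = 28203.53581 + 28510.37392 + 28820.55024 + 29134.10111 + 327920.49356 = 442589.05463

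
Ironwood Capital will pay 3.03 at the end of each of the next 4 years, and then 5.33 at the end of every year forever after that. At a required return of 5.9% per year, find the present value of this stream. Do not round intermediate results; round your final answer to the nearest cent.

PV of 4-year annuity: 3.03 × [1 − (1+0.059)^−4] / 0.059 = 10.52336
Perpetuity value at year 4: 5.33 / 0.059 = 90.33898
PV of perpetuity: 90.33898 / (1+0.059)^4 = 71.82760
Total PV = 10.52336 + 71.82760 = 82.35096

82.35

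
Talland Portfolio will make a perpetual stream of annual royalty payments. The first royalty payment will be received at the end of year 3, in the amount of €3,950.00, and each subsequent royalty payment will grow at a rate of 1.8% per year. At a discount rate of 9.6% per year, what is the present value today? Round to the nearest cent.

Value at end of year 2: C₁ / (r − g) = €3,950.00 / (0.096 − 0.018) = €50,641.0256
Discount to today: PV = €50,641.0256 / (1 + 0.096)^2 = €50,641.0256 / 1.201216 = €42,158.13

€42158.13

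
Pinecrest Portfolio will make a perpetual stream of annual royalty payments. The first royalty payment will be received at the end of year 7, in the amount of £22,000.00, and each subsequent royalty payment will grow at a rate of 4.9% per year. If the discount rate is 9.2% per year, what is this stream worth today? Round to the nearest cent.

Value at end of year 6: C₁ / (r − g) = £22,000.00 / (0.092 − 0.049) = £511,627.9070
Discount to today: PV = £511,627.9070 / (1 + 0.092)^6 = £511,627.9070 / 1.695649 = £301,729.93

£301729.93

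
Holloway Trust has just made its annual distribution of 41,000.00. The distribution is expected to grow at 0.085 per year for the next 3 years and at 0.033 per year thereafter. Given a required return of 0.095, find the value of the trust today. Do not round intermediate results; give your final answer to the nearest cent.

785334.95

D_1 = 44485.00000
D_2 = 48266.22500
D_3 = 52368.85412
Terminal value at year 3: TV = D_3×(1+g_2)/(r−g_2) = 54097.02631/0.062 = 872532.68244
P_0 = D_1/(1+r)^1 + D_2/(1+r)^2 + D_3/(1+r)^3 + TV/(1+r)^3
    = 40625.57078 + 40254.56100 + 39886.93944 + 664567.87802 = 785334.94923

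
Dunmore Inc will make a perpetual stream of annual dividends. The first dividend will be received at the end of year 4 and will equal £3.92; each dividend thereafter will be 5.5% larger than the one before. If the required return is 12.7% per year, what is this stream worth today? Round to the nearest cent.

Value at end of year 3: C₁ / (r − g) = £3.92 / (0.127 − 0.055) = £54.4444
Discount to today: PV = £54.4444 / (1 + 0.127)^3 = £54.4444 / 1.431435 = £38.03

£38.03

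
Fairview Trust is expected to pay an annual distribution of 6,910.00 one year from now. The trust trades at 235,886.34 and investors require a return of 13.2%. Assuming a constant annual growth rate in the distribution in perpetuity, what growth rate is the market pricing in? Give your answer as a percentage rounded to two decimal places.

P = D₁/(r−g) ⇒ g = r − D₁/P = 0.132 − 6,910.00/235,886.34 = 0.102706

10.27%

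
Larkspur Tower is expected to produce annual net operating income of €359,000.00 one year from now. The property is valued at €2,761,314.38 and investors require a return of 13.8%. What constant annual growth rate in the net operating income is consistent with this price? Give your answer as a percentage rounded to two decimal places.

P = D₁/(r−g) ⇒ g = r − D₁/P = 0.138 − €359,000.00/€2,761,314.38 = 0.007989

0.80%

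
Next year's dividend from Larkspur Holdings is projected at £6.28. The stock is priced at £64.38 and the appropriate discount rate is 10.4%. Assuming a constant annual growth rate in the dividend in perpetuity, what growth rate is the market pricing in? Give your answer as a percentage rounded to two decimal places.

0.65%

P = D₁/(r−g) ⇒ g = r − D₁/P = 0.104 − £6.28/£64.38 = 0.006454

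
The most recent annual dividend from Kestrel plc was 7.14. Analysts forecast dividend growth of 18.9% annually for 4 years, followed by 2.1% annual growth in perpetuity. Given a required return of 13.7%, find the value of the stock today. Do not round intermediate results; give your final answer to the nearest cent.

107.13

D_1 = 8.48946
D_2 = 10.09397
D_3 = 12.00173
D_4 = 14.27005
Terminal value at year 4: TV = D_4×(1+g_2)/(r−g_2) = 14.56973/0.116 = 125.60108
P_0 = D_1/(1+r)^1 + D_2/(1+r)^2 + D_3/(1+r)^3 + D_4/(1+r)^4 + TV/(1+r)^4
    = 7.46654 + 7.80802 + 8.16512 + 8.53854 + 75.15390 = 107.13212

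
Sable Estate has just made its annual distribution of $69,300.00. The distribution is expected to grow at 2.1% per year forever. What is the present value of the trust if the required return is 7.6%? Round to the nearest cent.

D₁ = D₀ × (1 + g) = $69,300.00 × 1.021 = $70,755.3000
Growing perpetuity: P = D₁ / (r − g) = $70,755.3000 / (0.076 − 0.021) = $1,286,460.00

$1286460.00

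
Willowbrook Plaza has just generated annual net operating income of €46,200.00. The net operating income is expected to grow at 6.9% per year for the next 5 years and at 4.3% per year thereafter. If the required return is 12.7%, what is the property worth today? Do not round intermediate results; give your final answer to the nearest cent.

D_1 = 49387.80000
D_2 = 52795.55820
D_3 = 56438.45172
D_4 = 60332.70488
D_5 = 64495.66152
Terminal value at year 5: TV = D_5×(1+g_2)/(r−g_2) = 67268.97497/0.084 = 800821.13055
P_0 = D_1/(1+r)^1 + D_2/(1+r)^2 + D_3/(1+r)^3 + D_4/(1+r)^4 + D_5/(1+r)^5 + TV/(1+r)^5
    = 43822.36025 + 41567.08350 + 39427.87246 + 37398.75391 + 35474.06205 + 440469.60382 = 638159.73599

€638159.74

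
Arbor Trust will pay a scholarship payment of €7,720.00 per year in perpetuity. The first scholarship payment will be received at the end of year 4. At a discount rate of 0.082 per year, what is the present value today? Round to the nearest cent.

Value at end of year 3: C / r = €7,720.00 / 0.082 = €94,146.3415
Discount to today: PV = €94,146.3415 / (1 + 0.082)^3 = €94,146.3415 / 1.266723 = €74,322.73

€74322.73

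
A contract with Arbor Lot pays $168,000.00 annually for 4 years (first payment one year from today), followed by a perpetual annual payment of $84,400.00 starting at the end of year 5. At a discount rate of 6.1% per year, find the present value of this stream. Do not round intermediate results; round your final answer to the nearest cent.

$1672627.29

PV of 4-year annuity: $168,000.00 × [1 − (1+0.061)^−4] / 0.061 = 580807.21255
Perpetuity value at year 4: $84,400.00 / 0.061 = 1383606.55738
PV of perpetuity: 1383606.55738 / (1+0.061)^4 = 1091820.07679
Total PV = 580807.21255 + 1091820.07679 = 1672627.28934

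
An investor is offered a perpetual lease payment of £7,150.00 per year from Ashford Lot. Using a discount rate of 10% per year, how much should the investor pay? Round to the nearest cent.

Level perpetuity: PV = C / r = £7,150.00 / 0.1 = £71,500.00

£71500.00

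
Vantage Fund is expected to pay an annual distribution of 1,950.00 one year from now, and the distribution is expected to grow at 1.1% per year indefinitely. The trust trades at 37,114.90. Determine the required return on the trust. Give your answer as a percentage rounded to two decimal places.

P = D₁/(r − g) ⇒ r = D₁/P + g = 1,950.0000/37,114.90 + 0.011 = 0.052540 + 0.011 = 0.063540

6.35%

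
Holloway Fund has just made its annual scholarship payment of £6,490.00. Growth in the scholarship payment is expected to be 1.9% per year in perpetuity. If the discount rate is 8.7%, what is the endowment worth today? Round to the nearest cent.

D₁ = D₀ × (1 + g) = £6,490.00 × 1.019 = £6,613.3100
Growing perpetuity: P = D₁ / (r − g) = £6,613.3100 / (0.087 − 0.019) = £97,254.56

£97254.56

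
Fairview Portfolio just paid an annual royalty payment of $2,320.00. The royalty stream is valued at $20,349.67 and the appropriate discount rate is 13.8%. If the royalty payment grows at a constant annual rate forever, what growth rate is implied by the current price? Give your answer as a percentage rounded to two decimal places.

P = D₀(1+g)/(r−g) ⇒ P(r−g) = D₀(1+g) ⇒ g(P+D₀) = P·r − D₀
g = (P·r − D₀)/(P + D₀) = ($20,349.67×0.138 − $2,320.00) / ($20,349.67 + $2,320.00) = 0.021538

2.15%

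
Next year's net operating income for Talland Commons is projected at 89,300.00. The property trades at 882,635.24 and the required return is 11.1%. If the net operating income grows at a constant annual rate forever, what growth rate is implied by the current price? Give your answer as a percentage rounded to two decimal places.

P = D₁/(r−g) ⇒ g = r − D₁/P = 0.111 − 89,300.00/882,635.24 = 0.009826

0.98%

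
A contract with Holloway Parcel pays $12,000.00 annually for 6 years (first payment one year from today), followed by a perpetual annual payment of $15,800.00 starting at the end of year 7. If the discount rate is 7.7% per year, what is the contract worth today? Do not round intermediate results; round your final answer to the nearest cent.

PV of 6-year annuity: $12,000.00 × [1 − (1+0.077)^−6] / 0.077 = 55983.06609
Perpetuity value at year 6: $15,800.00 / 0.077 = 205194.80519
PV of perpetuity: 205194.80519 / (1+0.077)^6 = 131483.76818
Total PV = 55983.06609 + 131483.76818 = 187466.83427

$187466.83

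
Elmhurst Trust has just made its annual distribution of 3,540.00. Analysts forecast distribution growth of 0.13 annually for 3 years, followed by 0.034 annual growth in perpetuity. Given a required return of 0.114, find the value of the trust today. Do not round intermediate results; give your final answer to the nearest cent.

D_1 = 4000.20000
D_2 = 4520.22600
D_3 = 5107.85538
Terminal value at year 3: TV = D_3×(1+g_2)/(r−g_2) = 5281.52246/0.08 = 66019.03079
P_0 = D_1/(1+r)^1 + D_2/(1+r)^2 + D_3/(1+r)^3 + TV/(1+r)^3
    = 3590.84381 + 3642.41786 + 3694.73266 + 47754.41967 = 58682.41400

58682.41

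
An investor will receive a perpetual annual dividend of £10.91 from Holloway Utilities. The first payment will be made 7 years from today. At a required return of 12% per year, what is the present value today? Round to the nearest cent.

£46.06

Value at end of year 6: C / r = £10.91 / 0.12 = £90.9167
Discount to today: PV = £90.9167 / (1 + 0.12)^6 = £90.9167 / 1.973823 = £46.06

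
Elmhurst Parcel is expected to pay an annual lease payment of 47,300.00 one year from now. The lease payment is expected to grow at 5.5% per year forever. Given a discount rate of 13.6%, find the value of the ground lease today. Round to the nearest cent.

583950.62

Growing perpetuity: P = D₁ / (r − g) = 47,300.0000 / (0.136 − 0.055) = 583,950.62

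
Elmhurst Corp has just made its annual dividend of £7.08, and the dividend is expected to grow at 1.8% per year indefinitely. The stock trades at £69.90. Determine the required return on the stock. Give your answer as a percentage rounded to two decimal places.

D₁ = £7.08 × 1.018 = £7.2074
P = D₁/(r − g) ⇒ r = D₁/P + g = £7.2074/£69.90 + 0.018 = 0.103111 + 0.018 = 0.121111

12.11%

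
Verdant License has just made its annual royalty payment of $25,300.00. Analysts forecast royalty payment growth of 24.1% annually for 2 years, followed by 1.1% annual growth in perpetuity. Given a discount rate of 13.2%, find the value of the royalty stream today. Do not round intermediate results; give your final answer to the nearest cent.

D_1 = 31397.30000
D_2 = 38964.04930
Terminal value at year 2: TV = D_2×(1+g_2)/(r−g_2) = 39392.65384/0.121 = 325559.12266
P_0 = D_1/(1+r)^1 + D_2/(1+r)^2 + TV/(1+r)^2
    = 27736.13074 + 30406.83591 + 254060.42236 = 312203.38901

$312203.39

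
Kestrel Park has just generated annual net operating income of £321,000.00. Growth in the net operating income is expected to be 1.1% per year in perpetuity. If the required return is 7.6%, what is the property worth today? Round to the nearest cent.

D₁ = D₀ × (1 + g) = £321,000.00 × 1.011 = £324,531.0000
Growing perpetuity: P = D₁ / (r − g) = £324,531.0000 / (0.076 − 0.011) = £4,992,784.62

£4992784.62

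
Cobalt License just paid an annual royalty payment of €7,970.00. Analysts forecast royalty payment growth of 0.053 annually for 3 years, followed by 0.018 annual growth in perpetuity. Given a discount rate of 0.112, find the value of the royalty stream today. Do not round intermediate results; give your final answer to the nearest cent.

D_1 = 8392.41000
D_2 = 8837.20773
D_3 = 9305.57974
Terminal value at year 3: TV = D_3×(1+g_2)/(r−g_2) = 9473.08018/0.094 = 100777.44867
P_0 = D_1/(1+r)^1 + D_2/(1+r)^2 + D_3/(1+r)^3 + TV/(1+r)^3
    = 7547.13129 + 7146.69897 + 6767.51260 + 73290.72159 = 94752.06446

€94752.06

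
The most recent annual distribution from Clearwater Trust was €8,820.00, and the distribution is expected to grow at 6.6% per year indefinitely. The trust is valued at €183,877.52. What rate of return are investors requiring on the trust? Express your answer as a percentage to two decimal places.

11.71%

D₁ = €8,820.00 × 1.066 = €9,402.1200
P = D₁/(r − g) ⇒ r = D₁/P + g = €9,402.1200/€183,877.52 + 0.066 = 0.051133 + 0.066 = 0.117133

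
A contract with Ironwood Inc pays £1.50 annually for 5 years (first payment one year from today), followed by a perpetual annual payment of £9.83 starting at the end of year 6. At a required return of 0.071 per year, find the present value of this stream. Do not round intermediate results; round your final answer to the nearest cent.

PV of 5-year annuity: £1.50 × [1 − (1+0.071)^−5] / 0.071 = 6.13386
Perpetuity value at year 5: £9.83 / 0.071 = 138.45070
PV of perpetuity: 138.45070 / (1+0.071)^5 = 98.25345
Total PV = 6.13386 + 98.25345 = 104.38731

£104.39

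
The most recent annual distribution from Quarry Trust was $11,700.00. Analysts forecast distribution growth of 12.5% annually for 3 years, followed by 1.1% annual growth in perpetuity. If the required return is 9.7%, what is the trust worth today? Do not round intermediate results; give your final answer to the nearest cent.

D_1 = 13162.50000
D_2 = 14807.81250
D_3 = 16658.78906
Terminal value at year 3: TV = D_3×(1+g_2)/(r−g_2) = 16842.03574/0.086 = 195837.62491
P_0 = D_1/(1+r)^1 + D_2/(1+r)^2 + D_3/(1+r)^3 + TV/(1+r)^3
    = 11998.63263 + 12304.88762 + 12618.95950 + 148346.14012 = 185268.61987

$185268.62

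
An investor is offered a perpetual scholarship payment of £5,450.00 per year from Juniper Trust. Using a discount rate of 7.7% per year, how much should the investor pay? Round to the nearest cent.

£70779.22

Level perpetuity: PV = C / r = £5,450.00 / 0.077 = £70,779.22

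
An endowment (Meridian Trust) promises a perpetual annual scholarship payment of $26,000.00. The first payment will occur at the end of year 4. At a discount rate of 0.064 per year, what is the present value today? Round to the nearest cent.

$337262.84

Value at end of year 3: C / r = $26,000.00 / 0.064 = $406,250.0000
Discount to today: PV = $406,250.0000 / (1 + 0.064)^3 = $406,250.0000 / 1.204550 = $337,262.84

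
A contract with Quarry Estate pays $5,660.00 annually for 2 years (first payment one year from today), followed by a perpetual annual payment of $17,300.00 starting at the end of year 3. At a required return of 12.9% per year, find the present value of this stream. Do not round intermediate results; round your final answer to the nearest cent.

PV of 2-year annuity: $5,660.00 × [1 − (1+0.129)^−2] / 0.129 = 9453.75208
Perpetuity value at year 2: $17,300.00 / 0.129 = 134108.52713
PV of perpetuity: 134108.52713 / (1+0.129)^2 = 105212.78315
Total PV = 9453.75208 + 105212.78315 = 114666.53523

$114666.54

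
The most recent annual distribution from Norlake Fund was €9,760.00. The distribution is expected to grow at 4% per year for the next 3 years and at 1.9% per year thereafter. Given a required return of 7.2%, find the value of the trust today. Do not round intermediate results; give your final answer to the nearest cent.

D_1 = 10150.40000
D_2 = 10556.41600
D_3 = 10978.67264
Terminal value at year 3: TV = D_3×(1+g_2)/(r−g_2) = 11187.26742/0.053 = 211080.51736
P_0 = D_1/(1+r)^1 + D_2/(1+r)^2 + D_3/(1+r)^3 + TV/(1+r)^3
    = 9468.65672 + 9186.01025 + 8911.80099 + 171341.98500 = 198908.45295

€198908.45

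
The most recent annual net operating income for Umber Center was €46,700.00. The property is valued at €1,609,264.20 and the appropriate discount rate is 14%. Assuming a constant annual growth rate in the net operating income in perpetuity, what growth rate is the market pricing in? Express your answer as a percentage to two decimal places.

P = D₀(1+g)/(r−g) ⇒ P(r−g) = D₀(1+g) ⇒ g(P+D₀) = P·r − D₀
g = (P·r − D₀)/(P + D₀) = (€1,609,264.20×0.14 − €46,700.00) / (€1,609,264.20 + €46,700.00) = 0.107851

10.79%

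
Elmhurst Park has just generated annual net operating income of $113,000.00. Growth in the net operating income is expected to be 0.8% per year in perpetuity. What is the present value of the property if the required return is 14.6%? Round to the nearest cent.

$825391.30

D₁ = D₀ × (1 + g) = $113,000.00 × 1.008 = $113,904.0000
Growing perpetuity: P = D₁ / (r − g) = $113,904.0000 / (0.146 − 0.008) = $825,391.30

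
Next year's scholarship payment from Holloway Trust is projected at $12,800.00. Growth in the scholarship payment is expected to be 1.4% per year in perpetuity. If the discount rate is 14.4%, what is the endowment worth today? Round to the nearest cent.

$98461.54

Growing perpetuity: P = D₁ / (r − g) = $12,800.0000 / (0.144 − 0.014) = $98,461.54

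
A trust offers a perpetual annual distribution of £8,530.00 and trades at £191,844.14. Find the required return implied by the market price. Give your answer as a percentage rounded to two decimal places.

4.45%

P = C/r ⇒ r = C/P = £8,530.00/£191,844.14 = 0.044463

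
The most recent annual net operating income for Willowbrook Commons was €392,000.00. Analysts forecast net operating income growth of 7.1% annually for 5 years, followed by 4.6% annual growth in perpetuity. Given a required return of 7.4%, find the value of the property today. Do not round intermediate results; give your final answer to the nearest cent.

€16384250.73

D_1 = 419832.00000
D_2 = 449640.07200
D_3 = 481564.51711
D_4 = 515755.59783
D_5 = 552374.24527
Terminal value at year 5: TV = D_5×(1+g_2)/(r−g_2) = 577783.46056/0.028 = 20635123.59126
P_0 = D_1/(1+r)^1 + D_2/(1+r)^2 + D_3/(1+r)^3 + D_4/(1+r)^4 + D_5/(1+r)^5 + TV/(1+r)^5
    = 390905.02793 + 389813.11445 + 388724.25100 + 387638.42907 + 386555.64016 + 14440614.27172 = 16384250.73433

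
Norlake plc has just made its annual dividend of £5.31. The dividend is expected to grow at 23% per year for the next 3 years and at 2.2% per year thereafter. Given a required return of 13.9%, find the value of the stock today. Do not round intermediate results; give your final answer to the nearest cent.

D_1 = 6.53130
D_2 = 8.03350
D_3 = 9.88120
Terminal value at year 3: TV = D_3×(1+g_2)/(r−g_2) = 10.09859/0.117 = 86.31274
P_0 = D_1/(1+r)^1 + D_2/(1+r)^2 + D_3/(1+r)^3 + TV/(1+r)^3
    = 5.73424 + 6.19238 + 6.68711 + 58.41222 = 77.02595

£77.03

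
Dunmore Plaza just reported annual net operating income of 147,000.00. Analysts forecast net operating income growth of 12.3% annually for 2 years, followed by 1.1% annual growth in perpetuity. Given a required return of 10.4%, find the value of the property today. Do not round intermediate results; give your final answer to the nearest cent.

1955143.53

D_1 = 165081.00000
D_2 = 185385.96300
Terminal value at year 2: TV = D_2×(1+g_2)/(r−g_2) = 187425.20859/0.093 = 2015324.82358
P_0 = D_1/(1+r)^1 + D_2/(1+r)^2 + TV/(1+r)^2
    = 149529.89130 + 152103.32240 + 1653510.31130 = 1955143.52501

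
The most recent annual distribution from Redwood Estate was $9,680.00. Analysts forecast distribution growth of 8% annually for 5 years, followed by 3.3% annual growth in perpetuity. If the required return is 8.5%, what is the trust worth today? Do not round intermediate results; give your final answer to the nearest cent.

$235641.74

D_1 = 10454.40000
D_2 = 11290.75200
D_3 = 12194.01216
D_4 = 13169.53313
D_5 = 14223.09578
Terminal value at year 5: TV = D_5×(1+g_2)/(r−g_2) = 14692.45794/0.052 = 282547.26816
P_0 = D_1/(1+r)^1 + D_2/(1+r)^2 + D_3/(1+r)^3 + D_4/(1+r)^4 + D_5/(1+r)^5 + TV/(1+r)^5
    = 9635.39171 + 9590.98898 + 9546.79087 + 9502.79644 + 9459.00476 + 187906.76755 = 235641.74031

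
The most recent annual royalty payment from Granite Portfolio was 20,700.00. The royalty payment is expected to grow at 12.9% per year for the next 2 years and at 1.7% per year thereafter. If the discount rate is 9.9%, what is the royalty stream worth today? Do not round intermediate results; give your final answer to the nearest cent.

D_1 = 23370.30000
D_2 = 26385.06870
Terminal value at year 2: TV = D_2×(1+g_2)/(r−g_2) = 26833.61487/0.082 = 327239.20571
P_0 = D_1/(1+r)^1 + D_2/(1+r)^2 + TV/(1+r)^2
    = 21265.05914 + 21845.54302 + 270938.01521 = 314048.61737

314048.62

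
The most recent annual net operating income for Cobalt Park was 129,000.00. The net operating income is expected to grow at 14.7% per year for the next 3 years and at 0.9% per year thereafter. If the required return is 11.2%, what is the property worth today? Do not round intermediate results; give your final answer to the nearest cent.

D_1 = 147963.00000
D_2 = 169713.56100
D_3 = 194661.45447
Terminal value at year 3: TV = D_3×(1+g_2)/(r−g_2) = 196413.40756/0.103 = 1906926.28696
P_0 = D_1/(1+r)^1 + D_2/(1+r)^2 + D_3/(1+r)^3 + TV/(1+r)^3
    = 133060.25180 + 137248.29929 + 141568.16483 + 1386818.23603 = 1798694.95195

1798694.95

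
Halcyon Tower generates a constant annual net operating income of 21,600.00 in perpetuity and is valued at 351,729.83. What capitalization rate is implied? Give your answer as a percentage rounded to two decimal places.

P = C/r ⇒ r = C/P = 21,600.00/351,729.83 = 0.061411

6.14%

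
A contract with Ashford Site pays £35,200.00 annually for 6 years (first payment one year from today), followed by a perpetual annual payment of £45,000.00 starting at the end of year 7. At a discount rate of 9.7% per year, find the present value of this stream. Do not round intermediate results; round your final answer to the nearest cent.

£420858.10

PV of 6-year annuity: £35,200.00 × [1 − (1+0.097)^−6] / 0.097 = 154662.41636
Perpetuity value at year 6: £45,000.00 / 0.097 = 463917.52577
PV of perpetuity: 463917.52577 / (1+0.097)^6 = 266195.68667
Total PV = 154662.41636 + 266195.68667 = 420858.10304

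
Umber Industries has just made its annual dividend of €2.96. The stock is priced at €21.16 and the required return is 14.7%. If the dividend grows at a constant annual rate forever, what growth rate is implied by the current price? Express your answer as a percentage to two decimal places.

0.62%

P = D₀(1+g)/(r−g) ⇒ P(r−g) = D₀(1+g) ⇒ g(P+D₀) = P·r − D₀
g = (P·r − D₀)/(P + D₀) = (€21.16×0.147 − €2.96) / (€21.16 + €2.96) = 0.006240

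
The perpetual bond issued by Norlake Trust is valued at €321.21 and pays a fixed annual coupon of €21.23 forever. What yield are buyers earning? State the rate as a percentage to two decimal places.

P = C/r ⇒ r = C/P = €21.23/€321.21 = 0.066094

6.61%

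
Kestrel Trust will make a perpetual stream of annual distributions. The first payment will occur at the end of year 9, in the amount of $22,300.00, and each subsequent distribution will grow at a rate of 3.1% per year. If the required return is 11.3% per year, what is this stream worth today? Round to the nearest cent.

Value at end of year 8: C₁ / (r − g) = $22,300.00 / (0.113 − 0.031) = $271,951.2195
Discount to today: PV = $271,951.2195 / (1 + 0.113)^8 = $271,951.2195 / 2.354840 = $115,486.09

$115486.09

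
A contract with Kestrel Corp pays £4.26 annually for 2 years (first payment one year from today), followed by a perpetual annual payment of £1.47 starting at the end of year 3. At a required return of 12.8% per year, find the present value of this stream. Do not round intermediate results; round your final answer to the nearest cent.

£16.15

PV of 2-year annuity: £4.26 × [1 − (1+0.128)^−2] / 0.128 = 7.12464
Perpetuity value at year 2: £1.47 / 0.128 = 11.48438
PV of perpetuity: 11.48438 / (1+0.128)^2 = 9.02587
Total PV = 7.12464 + 9.02587 = 16.15051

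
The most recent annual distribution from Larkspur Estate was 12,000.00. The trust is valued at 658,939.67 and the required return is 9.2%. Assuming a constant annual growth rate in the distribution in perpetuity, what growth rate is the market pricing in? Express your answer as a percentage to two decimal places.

7.25%

P = D₀(1+g)/(r−g) ⇒ P(r−g) = D₀(1+g) ⇒ g(P+D₀) = P·r − D₀
g = (P·r − D₀)/(P + D₀) = (658,939.67×0.092 − 12,000.00) / (658,939.67 + 12,000.00) = 0.072469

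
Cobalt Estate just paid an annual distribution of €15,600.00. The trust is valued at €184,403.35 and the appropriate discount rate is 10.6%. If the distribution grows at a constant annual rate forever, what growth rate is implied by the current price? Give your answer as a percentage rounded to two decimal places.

P = D₀(1+g)/(r−g) ⇒ P(r−g) = D₀(1+g) ⇒ g(P+D₀) = P·r − D₀
g = (P·r − D₀)/(P + D₀) = (€184,403.35×0.106 − €15,600.00) / (€184,403.35 + €15,600.00) = 0.019733

1.97%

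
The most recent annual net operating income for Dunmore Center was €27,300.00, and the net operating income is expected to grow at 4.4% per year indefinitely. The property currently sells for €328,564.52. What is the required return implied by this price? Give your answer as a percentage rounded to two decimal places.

13.07%

D₁ = €27,300.00 × 1.044 = €28,501.2000
P = D₁/(r − g) ⇒ r = D₁/P + g = €28,501.2000/€328,564.52 + 0.044 = 0.086745 + 0.044 = 0.130745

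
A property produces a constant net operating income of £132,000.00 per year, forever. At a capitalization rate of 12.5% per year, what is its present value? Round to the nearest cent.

£1056000.00

Level perpetuity: PV = C / r = £132,000.00 / 0.125 = £1,056,000.00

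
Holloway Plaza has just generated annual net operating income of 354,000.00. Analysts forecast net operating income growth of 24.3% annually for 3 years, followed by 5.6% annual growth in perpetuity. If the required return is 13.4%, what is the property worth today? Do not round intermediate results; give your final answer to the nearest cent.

D_1 = 440022.00000
D_2 = 546947.34600
D_3 = 679855.55108
Terminal value at year 3: TV = D_3×(1+g_2)/(r−g_2) = 717927.46194/0.078 = 9204198.22998
P_0 = D_1/(1+r)^1 + D_2/(1+r)^2 + D_3/(1+r)^3 + TV/(1+r)^3
    = 388026.45503 + 425323.53051 + 466205.59826 + 6311706.56102 = 7591262.14481

7591262.14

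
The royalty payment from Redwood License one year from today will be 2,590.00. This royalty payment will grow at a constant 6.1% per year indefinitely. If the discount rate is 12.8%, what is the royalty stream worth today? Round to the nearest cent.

Growing perpetuity: P = D₁ / (r − g) = 2,590.0000 / (0.128 − 0.061) = 38,656.72

38656.72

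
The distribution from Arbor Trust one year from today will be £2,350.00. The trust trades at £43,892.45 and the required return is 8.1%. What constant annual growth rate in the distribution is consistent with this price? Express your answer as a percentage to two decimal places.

2.75%

P = D₁/(r−g) ⇒ g = r − D₁/P = 0.081 − £2,350.00/£43,892.45 = 0.027460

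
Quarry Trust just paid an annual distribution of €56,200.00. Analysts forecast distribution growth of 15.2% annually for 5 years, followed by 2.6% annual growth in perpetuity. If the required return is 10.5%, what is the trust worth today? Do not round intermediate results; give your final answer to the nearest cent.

D_1 = 64742.40000
D_2 = 74583.24480
D_3 = 85919.89801
D_4 = 98979.72251
D_5 = 114024.64033
Terminal value at year 5: TV = D_5×(1+g_2)/(r−g_2) = 116989.28098/0.079 = 1480876.97439
P_0 = D_1/(1+r)^1 + D_2/(1+r)^2 + D_3/(1+r)^3 + D_4/(1+r)^4 + D_5/(1+r)^5 + TV/(1+r)^5
    = 58590.40724 + 61082.48791 + 63680.56658 + 66389.15177 + 69212.94374 + 898892.15543 = 1217847.71267

€1217847.71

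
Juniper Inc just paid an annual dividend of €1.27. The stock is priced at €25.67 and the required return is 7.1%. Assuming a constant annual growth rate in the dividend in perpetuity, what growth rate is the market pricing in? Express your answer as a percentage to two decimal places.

2.05%

P = D₀(1+g)/(r−g) ⇒ P(r−g) = D₀(1+g) ⇒ g(P+D₀) = P·r − D₀
g = (P·r − D₀)/(P + D₀) = (€25.67×0.071 − €1.27) / (€25.67 + €1.27) = 0.020511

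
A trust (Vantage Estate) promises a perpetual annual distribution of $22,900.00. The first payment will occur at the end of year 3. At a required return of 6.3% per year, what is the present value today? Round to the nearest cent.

$321683.22

Value at end of year 2: C / r = $22,900.00 / 0.063 = $363,492.0635
Discount to today: PV = $363,492.0635 / (1 + 0.063)^2 = $363,492.0635 / 1.129969 = $321,683.22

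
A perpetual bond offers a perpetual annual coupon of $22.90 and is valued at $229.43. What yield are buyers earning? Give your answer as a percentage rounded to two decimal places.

P = C/r ⇒ r = C/P = $22.90/$229.43 = 0.099813

9.98%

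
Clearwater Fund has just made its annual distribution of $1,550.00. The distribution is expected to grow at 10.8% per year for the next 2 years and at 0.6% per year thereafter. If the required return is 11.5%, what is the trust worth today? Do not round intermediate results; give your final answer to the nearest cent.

$17197.32

D_1 = 1717.40000
D_2 = 1902.87920
Terminal value at year 2: TV = D_2×(1+g_2)/(r−g_2) = 1914.29648/0.109 = 17562.35298
P_0 = D_1/(1+r)^1 + D_2/(1+r)^2 + TV/(1+r)^2
    = 1540.26906 + 1530.59921 + 14126.44773 = 17197.31600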